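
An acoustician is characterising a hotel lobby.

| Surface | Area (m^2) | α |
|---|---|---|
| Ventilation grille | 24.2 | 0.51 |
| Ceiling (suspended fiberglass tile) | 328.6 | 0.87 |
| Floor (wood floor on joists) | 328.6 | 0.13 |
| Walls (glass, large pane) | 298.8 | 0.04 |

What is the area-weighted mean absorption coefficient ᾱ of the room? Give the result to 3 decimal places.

0.360

Total surface area S = 980.2 m^2.
A = 24.2·0.51 + 328.6·0.87 + 328.6·0.13 + 298.8·0.04 = 352.894 sabins.
ᾱ = 352.894 / 980.2 = 0.360.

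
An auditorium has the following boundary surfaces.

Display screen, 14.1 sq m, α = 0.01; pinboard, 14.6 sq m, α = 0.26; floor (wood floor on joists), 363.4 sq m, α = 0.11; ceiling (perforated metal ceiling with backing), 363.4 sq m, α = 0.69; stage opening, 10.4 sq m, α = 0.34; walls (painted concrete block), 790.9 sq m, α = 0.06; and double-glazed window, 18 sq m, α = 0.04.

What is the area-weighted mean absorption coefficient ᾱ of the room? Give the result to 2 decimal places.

0.22

Total surface area S = 1574.8 sq m.
A = 14.1×0.01 + 14.6×0.26 + 363.4×0.11 + 363.4×0.69 + 10.4×0.34 + 790.9×0.06 + 18×0.04 = 346.367 sabins.
ᾱ = A/S = 0.22.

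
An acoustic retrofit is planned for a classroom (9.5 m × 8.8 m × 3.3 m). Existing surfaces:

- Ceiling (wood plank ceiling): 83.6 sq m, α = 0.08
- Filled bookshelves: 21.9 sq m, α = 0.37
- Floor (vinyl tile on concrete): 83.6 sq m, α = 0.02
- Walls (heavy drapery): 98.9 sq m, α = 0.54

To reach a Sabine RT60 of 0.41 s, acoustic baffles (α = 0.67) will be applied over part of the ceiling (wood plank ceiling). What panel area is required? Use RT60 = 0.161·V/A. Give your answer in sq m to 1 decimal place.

A₁ = Σ Sᵢαᵢ = 83.6*0.08 + 21.9*0.37 + 83.6*0.02 + 98.9*0.54 = 69.869 sabins.
Required A₂ = 0.161·275.88/0.41 = 108.333 sabins.
ΔA needed = 108.333 − 69.869 = 38.464 sabins.
Net gain per sq m: Δα = 0.67 − 0.08 = 0.59.
Panel area = 38.464 / 0.59 = 65.2 sq m.

65.2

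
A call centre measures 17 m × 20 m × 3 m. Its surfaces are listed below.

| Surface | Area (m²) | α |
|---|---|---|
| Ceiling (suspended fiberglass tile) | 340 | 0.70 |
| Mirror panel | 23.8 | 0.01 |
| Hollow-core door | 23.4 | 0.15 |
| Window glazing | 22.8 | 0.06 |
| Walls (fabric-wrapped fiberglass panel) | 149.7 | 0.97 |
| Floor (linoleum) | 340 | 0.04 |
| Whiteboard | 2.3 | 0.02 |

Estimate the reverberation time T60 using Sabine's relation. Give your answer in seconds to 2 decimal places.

Summing Sᵢαᵢ: 238.000 + 0.238 + 3.510 + 1.368 + 145.209 + 13.600 + 0.046 → A = 401.971 sabins.
Volume V = 17 × 20 × 3 = 1020 m³.
Sabine: RT60 = 0.161 × 1020 / 401.971 = 0.41 s.

0.41 seconds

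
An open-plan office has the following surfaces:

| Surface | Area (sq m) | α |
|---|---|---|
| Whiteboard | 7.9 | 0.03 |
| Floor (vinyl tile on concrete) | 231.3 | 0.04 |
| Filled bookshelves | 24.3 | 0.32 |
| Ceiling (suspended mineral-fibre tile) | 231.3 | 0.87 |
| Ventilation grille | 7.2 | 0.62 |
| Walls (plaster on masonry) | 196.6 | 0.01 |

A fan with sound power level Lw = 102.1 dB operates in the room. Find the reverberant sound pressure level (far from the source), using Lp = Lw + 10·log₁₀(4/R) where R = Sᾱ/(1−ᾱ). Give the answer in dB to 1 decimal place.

Σ(Sᵢαᵢ) = 7.9·0.03 + 231.3·0.04 + 24.3·0.32 + 231.3·0.87 + 7.2·0.62 + 196.6·0.01 = 224.926; total area S = 698.6 sq m.
ᾱ = 0.3220, so room constant R = A/(1−ᾱ) = 331.749 sq m.
Lp = 102.1 + 10·log₁₀(4/331.749) = 102.1 + (-19.19) = 82.9 dB.

82.9 dB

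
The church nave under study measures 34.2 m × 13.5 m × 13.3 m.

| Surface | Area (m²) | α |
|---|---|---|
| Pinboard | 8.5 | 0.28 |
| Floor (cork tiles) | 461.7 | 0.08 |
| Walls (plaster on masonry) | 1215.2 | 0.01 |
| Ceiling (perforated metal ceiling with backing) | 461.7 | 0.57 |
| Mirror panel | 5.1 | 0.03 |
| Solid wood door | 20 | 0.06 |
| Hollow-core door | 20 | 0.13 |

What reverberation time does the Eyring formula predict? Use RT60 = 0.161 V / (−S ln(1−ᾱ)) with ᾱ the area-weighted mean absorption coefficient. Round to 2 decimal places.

S = Σ Sᵢ = 2192.2 m².
Σ(Sᵢαᵢ) = 8.5×0.28 + 461.7×0.08 + 1215.2×0.01 + 461.7×0.57 + 5.1×0.03 + 20×0.06 + 20×0.13 = 318.590.
ᾱ = 318.590 / 2192.2 = 0.1453.
Eyring denominator: −S ln(1−ᾱ) = 344.186.
V = 34.2 × 13.5 × 13.3 = 6140.61 m³.
RT60 = 0.161 × 6140.61 / 344.186 = 2.87 s.

2.87 s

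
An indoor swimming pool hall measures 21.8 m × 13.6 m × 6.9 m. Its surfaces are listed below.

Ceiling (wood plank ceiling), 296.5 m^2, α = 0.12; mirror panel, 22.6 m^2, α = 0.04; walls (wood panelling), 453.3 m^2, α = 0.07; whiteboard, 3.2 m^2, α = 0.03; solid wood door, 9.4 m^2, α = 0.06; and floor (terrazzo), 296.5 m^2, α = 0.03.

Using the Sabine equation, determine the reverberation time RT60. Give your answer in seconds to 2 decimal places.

Total absorption A = 296.5×0.12 + 22.6×0.04 + 453.3×0.07 + 3.2×0.03 + 9.4×0.06 + 296.5×0.03
  = 35.580 + 0.904 + 31.731 + 0.096 + 0.564 + 8.895 = 77.770 m^2 sabins.
V = 21.8·13.6·6.9 = 2045.712 m³.
T = 0.161 V/A = 0.161·2045.712/77.770 = 4.24 s.

4.24 sec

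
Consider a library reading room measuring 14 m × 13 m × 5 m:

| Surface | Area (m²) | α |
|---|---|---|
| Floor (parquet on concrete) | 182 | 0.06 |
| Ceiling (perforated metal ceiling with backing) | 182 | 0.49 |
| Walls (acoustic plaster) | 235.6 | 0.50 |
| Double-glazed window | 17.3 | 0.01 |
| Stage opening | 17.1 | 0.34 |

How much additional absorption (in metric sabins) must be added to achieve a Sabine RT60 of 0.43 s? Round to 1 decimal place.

116.8 sabins

A₁ = Σ Sᵢαᵢ = 182·0.06 + 182·0.49 + 235.6·0.50 + 17.3·0.01 + 17.1·0.34 = 223.887 sabins.
V = 910 m³. Required absorption A₂ = 0.161 × 910 / 0.43 = 340.721 sabins.
Shortfall: 340.721 − 223.887 = 116.8 sabins.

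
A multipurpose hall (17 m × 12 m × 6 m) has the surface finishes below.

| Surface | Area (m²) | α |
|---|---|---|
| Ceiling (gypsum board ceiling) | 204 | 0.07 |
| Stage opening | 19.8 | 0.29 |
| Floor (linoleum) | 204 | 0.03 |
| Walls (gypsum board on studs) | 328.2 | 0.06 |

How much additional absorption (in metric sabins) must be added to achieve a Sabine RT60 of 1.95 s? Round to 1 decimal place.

55.2 sabins

Summing Sᵢαᵢ: 14.280 + 5.742 + 6.120 + 19.692 → A₁ = 45.834 sabins.
V = 1224 m³. Required absorption A₂ = 0.161 × 1224 / 1.95 = 101.058 sabins.
Additional absorption ΔA = 101.058 − 45.834 = 55.2 sabins.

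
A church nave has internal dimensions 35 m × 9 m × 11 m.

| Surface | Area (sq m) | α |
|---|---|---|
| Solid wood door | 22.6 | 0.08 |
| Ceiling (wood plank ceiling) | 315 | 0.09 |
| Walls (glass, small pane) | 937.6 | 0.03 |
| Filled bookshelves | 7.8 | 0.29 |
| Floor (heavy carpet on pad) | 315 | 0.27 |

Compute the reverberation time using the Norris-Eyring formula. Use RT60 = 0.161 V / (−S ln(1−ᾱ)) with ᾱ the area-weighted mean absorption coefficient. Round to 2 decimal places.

S = Σ Sᵢ = 1598.0 sq m.
Absorption A = 22.6×0.08 + 315×0.09 + 937.6×0.03 + 7.8×0.29 + 315×0.27 = 145.598 sabins.
Mean coefficient ᾱ = A/S = 0.0911.
Eyring denominator: −S ln(1−ᾱ) = 152.641.
V = 35 × 9 × 11 = 3465 m³.
T = 0.161·V/[−S·ln(1−ᾱ)] = 0.161·3465/152.641 = 3.65 s.

3.65 seconds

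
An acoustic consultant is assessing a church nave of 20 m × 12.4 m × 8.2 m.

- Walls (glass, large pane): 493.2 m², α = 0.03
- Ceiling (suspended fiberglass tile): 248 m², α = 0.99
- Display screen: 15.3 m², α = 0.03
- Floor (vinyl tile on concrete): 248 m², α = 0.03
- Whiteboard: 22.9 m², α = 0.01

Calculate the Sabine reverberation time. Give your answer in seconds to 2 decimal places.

1.22 sec

Total absorption A = 493.2*0.03 + 248*0.99 + 15.3*0.03 + 248*0.03 + 22.9*0.01
  = 14.796 + 245.520 + 0.459 + 7.440 + 0.229 = 268.444 m² sabins.
V = 20·12.4·8.2 = 2033.6 m³.
T = 0.161 V/A = 0.161·2033.6/268.444 = 1.22 s.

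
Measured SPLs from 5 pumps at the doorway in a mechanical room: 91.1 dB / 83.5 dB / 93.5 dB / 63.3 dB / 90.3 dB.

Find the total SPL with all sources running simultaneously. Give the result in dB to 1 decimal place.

Sum in the linear (power) domain: Σ 10^(Lᵢ/10) = 10^(91.1/10) + 10^(83.5/10) + 10^(93.5/10) + 10^(63.3/10) + 10^(90.3/10) = 4.825e+09.
L_total = 10·log₁₀(4.825e+09) = 96.8 dB.

96.8 dB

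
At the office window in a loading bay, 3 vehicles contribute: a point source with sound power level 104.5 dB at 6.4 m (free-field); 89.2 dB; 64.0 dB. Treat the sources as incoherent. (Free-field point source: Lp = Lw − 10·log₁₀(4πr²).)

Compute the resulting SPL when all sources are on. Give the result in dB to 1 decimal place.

89.5 dB

Source at 6.4 m: Lp = 104.5 − 10·log₁₀(4π·6.4²) = 104.5 − 10·log₁₀(514.719) = 77.4 dB.
Converting to relative power and adding: 10^(77.4/10) + 10^(89.2/10) + 10^(64.0/10) = 8.892e+08.
Back to dB: 10·log₁₀ Σ = 89.5 dB.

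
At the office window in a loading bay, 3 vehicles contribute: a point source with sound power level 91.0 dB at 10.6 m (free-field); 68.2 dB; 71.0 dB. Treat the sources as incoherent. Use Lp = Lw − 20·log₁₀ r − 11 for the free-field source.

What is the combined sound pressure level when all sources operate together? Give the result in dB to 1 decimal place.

73.0 dB

Source at 10.6 m: Lp = 91.0 − 20·log₁₀(10.6) − 11 = 59.5 dB.
Σ 10^(Lᵢ/10) = 2.009e+07.
Combined level = 10 log₁₀(2.009e+07) = 73.0 dB.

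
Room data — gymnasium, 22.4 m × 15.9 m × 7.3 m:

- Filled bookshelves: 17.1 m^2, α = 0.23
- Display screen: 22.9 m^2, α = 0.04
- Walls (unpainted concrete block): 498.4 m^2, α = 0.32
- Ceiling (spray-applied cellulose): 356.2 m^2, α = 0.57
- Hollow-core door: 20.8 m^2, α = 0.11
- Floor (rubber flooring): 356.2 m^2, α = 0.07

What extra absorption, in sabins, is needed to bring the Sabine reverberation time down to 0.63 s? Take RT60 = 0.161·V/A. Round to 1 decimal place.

Total absorption A₁ = 17.1*0.23 + 22.9*0.04 + 498.4*0.32 + 356.2*0.57 + 20.8*0.11 + 356.2*0.07
  = 3.933 + 0.916 + 159.488 + 203.034 + 2.288 + 24.934 = 394.593 m^2 sabins.
V = 2599.968 m³. Required absorption A₂ = 0.161 × 2599.968 / 0.63 = 664.436 sabins.
Shortfall: 664.436 − 394.593 = 269.8 sabins.

269.8 sabins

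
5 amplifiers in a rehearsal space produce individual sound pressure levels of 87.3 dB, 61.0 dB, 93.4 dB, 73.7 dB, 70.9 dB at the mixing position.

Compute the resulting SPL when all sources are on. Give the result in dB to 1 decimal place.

Σ 10^(Lᵢ/10) = 2.762e+09.
Back to dB: 10·log₁₀ Σ = 94.4 dB.

94.4 dB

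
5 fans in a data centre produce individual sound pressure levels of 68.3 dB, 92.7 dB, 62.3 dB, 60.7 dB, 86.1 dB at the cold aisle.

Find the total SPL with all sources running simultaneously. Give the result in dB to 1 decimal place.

93.6 dB

Converting to relative power and adding: 10^(68.3/10) + 10^(92.7/10) + 10^(62.3/10) + 10^(60.7/10) + 10^(86.1/10) = 2.279e+09.
L_total = 10·log₁₀(2.279e+09) = 93.6 dB.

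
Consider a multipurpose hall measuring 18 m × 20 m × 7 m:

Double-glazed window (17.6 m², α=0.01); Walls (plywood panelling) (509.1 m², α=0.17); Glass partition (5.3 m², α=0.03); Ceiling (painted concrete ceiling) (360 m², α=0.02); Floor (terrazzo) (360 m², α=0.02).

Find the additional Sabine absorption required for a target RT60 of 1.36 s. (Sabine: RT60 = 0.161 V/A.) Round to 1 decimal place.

197.0 sabins

Equivalent absorption area: A₁ = 17.6·0.01 + 509.1·0.17 + 5.3·0.03 + 360·0.02 + 360·0.02 = 101.282 m².
For T = 1.36 s, need A₂ = 0.161·V/T = 0.161·2520/1.36 = 298.324 sabins.
ΔA = A₂ − A₁ = 298.324 − 101.282 = 197.0 sabins.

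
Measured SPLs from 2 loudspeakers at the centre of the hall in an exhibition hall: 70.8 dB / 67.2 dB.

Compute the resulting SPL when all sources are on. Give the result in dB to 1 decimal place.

72.4 dB

Σ 10^(Lᵢ/10) = 1.727e+07.
Back to dB: 10·log₁₀ Σ = 72.4 dB.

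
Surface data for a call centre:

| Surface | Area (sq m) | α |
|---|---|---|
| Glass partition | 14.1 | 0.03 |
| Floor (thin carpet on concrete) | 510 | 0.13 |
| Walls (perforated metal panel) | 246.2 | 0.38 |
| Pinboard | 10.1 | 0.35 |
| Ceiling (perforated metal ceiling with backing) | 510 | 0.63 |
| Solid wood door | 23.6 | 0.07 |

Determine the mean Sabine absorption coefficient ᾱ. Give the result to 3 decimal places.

Total surface area S = 1314.0 sq m.
Weighted sum Σ Sα = 486.766.
ᾱ = 486.766 / 1314.0 = 0.370.

0.370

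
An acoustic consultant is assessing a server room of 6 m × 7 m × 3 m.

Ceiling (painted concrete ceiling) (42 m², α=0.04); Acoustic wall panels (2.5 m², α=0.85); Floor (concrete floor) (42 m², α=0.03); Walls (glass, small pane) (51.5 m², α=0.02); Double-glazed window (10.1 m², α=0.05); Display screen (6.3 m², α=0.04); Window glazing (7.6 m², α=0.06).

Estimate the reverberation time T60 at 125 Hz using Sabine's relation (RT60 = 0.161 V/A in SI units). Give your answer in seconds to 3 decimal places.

Total absorption A = 42*0.04 + 2.5*0.85 + 42*0.03 + 51.5*0.02 + 10.1*0.05 + 6.3*0.04 + 7.6*0.06
  = 1.680 + 2.125 + 1.260 + 1.030 + 0.505 + 0.252 + 0.456 = 7.308 m² sabins.
Room volume: 126 m³.
Sabine: RT60 = 0.161 × 126 / 7.308 = 2.776 s.

2.776 s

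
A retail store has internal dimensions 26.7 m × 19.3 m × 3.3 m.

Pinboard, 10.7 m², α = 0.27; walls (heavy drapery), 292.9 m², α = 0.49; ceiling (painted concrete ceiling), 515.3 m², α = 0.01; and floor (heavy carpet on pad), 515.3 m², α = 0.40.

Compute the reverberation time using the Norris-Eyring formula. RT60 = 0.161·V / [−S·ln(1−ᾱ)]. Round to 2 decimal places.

0.66 seconds

Total surface area S = 10.7 + 292.9 + 515.3 + 515.3 = 1334.2 m².
Σ(Sᵢαᵢ) = 10.7×0.27 + 292.9×0.49 + 515.3×0.01 + 515.3×0.40 = 357.683.
ᾱ = 357.683 / 1334.2 = 0.2681.
Eyring denominator: −S ln(1−ᾱ) = 416.419.
V = 26.7 × 19.3 × 3.3 = 1700.523 m³.
RT60 = 0.161 × 1700.523 / 416.419 = 0.66 s.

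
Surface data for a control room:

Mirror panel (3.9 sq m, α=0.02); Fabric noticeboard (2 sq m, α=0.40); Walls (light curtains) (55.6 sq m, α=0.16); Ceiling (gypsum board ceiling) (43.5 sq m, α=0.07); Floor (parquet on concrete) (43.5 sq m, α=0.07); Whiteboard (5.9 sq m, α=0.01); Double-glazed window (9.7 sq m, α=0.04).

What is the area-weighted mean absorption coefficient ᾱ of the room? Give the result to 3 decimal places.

Total surface area S = 164.1 sq m.
Σ(Sᵢαᵢ) = 3.9×0.02 + 2×0.40 + 55.6×0.16 + 43.5×0.07 + 43.5×0.07 + 5.9×0.01 + 9.7×0.04 = 16.311.
ᾱ = 16.311 / 164.1 = 0.099.

0.099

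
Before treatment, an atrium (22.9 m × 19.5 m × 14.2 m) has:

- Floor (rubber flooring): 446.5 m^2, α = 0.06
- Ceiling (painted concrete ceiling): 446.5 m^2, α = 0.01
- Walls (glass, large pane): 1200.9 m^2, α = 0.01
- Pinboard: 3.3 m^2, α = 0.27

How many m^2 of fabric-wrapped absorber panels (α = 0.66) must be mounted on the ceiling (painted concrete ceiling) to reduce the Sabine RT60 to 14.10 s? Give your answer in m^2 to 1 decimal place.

43.5

Equivalent absorption area: A₁ = 446.5*0.06 + 446.5*0.01 + 1200.9*0.01 + 3.3*0.27 = 44.155 m^2.
Required A₂ = 0.161·6341.01/14.10 = 72.404 sabins.
ΔA needed = 72.404 − 44.155 = 28.249 sabins.
Each m^2 of panel replacing the ceiling (painted concrete ceiling) adds (0.66 − 0.01) = 0.65 sabins.
Area = ΔA/Δα = 28.249/0.65 = 43.5 m^2.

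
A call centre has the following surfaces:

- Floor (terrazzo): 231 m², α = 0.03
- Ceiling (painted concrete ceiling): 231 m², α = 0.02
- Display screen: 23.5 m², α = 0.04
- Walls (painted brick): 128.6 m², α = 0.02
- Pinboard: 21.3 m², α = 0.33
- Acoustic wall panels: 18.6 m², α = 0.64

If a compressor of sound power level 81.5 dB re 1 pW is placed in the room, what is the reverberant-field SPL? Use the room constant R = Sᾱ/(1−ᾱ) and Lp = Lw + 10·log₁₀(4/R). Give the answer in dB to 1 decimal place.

Σ(Sᵢαᵢ) = 231×0.03 + 231×0.02 + 23.5×0.04 + 128.6×0.02 + 21.3×0.33 + 18.6×0.64 = 33.995; total area S = 654.0 m².
ᾱ = 33.995/654.0 = 0.0520; R = Sᾱ/(1−ᾱ) = 33.995/(1−0.0520) = 35.860 m².
Lp = 81.5 + 10·log₁₀(4/35.860) = 81.5 + (-9.53) = 72.0 dB.

72.0 dB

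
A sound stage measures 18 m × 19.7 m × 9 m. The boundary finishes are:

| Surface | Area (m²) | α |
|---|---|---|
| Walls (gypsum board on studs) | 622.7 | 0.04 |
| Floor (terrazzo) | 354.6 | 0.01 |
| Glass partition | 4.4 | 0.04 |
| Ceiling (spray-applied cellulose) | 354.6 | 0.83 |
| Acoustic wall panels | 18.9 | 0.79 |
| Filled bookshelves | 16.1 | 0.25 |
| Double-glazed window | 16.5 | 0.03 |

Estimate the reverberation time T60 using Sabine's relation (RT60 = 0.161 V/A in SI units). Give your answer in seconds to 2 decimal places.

1.50 sec

Summing Sᵢαᵢ: 24.908 + 3.546 + 0.176 + 294.318 + 14.931 + 4.025 + 0.495 → A = 342.399 sabins.
V = 18·19.7·9 = 3191.4 m³.
RT60 = 0.161 · V / A = 0.161 × 3191.4 / 342.399 = 1.50 s.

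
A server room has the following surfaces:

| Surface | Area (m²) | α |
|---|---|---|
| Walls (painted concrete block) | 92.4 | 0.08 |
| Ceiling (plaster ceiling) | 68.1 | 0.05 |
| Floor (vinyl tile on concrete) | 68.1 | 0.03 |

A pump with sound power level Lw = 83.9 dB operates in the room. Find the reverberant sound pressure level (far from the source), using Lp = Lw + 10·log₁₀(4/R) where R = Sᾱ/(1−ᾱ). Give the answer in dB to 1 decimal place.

Σ(Sᵢαᵢ) = 92.4·0.08 + 68.1·0.05 + 68.1·0.03 = 12.840; total area S = 228.6 m².
ᾱ = 0.0562, so room constant R = A/(1−ᾱ) = 13.605 m².
Lp = 83.9 + 10·log₁₀(4/13.605) = 83.9 + (-5.32) = 78.6 dB.

78.6 dB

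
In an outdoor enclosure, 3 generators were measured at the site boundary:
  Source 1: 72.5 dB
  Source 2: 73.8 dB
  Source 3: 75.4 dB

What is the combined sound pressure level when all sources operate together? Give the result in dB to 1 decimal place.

Σ 10^(Lᵢ/10) = 7.644e+07.
Back to dB: 10·log₁₀ Σ = 78.8 dB.

78.8 dB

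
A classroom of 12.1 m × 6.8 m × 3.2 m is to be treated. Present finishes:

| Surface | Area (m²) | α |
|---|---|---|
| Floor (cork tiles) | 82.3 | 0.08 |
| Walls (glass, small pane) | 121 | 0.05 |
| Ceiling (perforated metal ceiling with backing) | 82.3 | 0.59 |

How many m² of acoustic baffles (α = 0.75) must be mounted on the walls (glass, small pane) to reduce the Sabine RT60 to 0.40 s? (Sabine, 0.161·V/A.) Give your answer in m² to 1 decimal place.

Total absorption A₁ = 82.3×0.08 + 121×0.05 + 82.3×0.59
  = 6.584 + 6.050 + 48.557 = 61.191 m² sabins.
V = 263.296 m³. Target absorption A₂ = 0.161 × 263.296 / 0.40 = 105.977 sabins.
Absorption to add: 105.977 − 61.191 = 44.786 sabins.
Net gain per m²: Δα = 0.75 − 0.05 = 0.70.
Area = ΔA/Δα = 44.786/0.70 = 64.0 m².

64.0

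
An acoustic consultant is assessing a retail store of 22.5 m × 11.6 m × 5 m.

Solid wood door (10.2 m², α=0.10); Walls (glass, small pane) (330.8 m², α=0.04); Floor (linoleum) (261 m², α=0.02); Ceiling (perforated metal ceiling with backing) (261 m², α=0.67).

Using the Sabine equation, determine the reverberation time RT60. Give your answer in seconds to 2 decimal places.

Total absorption A = 10.2*0.10 + 330.8*0.04 + 261*0.02 + 261*0.67
  = 1.020 + 13.232 + 5.220 + 174.870 = 194.342 m² sabins.
Volume V = 22.5 × 11.6 × 5 = 1305 m³.
RT60 = 0.161 · V / A = 0.161 × 1305 / 194.342 = 1.08 s.

1.08 sec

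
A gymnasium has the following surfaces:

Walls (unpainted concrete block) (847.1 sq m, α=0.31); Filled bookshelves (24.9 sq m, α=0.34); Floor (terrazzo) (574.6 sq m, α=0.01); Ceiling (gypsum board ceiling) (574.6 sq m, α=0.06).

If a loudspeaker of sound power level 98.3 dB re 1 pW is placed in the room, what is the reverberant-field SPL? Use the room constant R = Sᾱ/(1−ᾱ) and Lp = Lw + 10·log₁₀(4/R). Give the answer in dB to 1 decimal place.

78.7 dB

A = 311.289 sabins; S = 2021.2 sq m.
ᾱ = 0.1540, so room constant R = A/(1−ᾱ) = 367.954 sq m.
Lp = Lw + 10 log₁₀(4/R) = 98.3 -19.64 = 78.7 dB.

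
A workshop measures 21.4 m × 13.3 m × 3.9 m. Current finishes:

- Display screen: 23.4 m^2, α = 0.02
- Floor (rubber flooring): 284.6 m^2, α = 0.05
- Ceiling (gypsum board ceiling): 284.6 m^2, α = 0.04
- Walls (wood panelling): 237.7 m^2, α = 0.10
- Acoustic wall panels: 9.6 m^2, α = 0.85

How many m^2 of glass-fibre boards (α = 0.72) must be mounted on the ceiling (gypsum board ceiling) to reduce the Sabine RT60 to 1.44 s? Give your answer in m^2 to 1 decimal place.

Equivalent absorption area: A₁ = 23.4×0.02 + 284.6×0.05 + 284.6×0.04 + 237.7×0.10 + 9.6×0.85 = 58.012 m^2.
Required A₂ = 0.161·1110.018/1.44 = 124.106 sabins.
ΔA needed = 124.106 − 58.012 = 66.094 sabins.
Each m^2 of panel replacing the ceiling (gypsum board ceiling) adds (0.72 − 0.04) = 0.68 sabins.
Panel area = 66.094 / 0.68 = 97.2 m^2.

97.2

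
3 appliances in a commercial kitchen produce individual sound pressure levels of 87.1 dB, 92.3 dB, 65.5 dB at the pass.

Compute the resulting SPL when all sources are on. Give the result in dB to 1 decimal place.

93.5 dB

Sum in the linear (power) domain: Σ 10^(Lᵢ/10) = 10^(87.1/10) + 10^(92.3/10) + 10^(65.5/10) = 2.215e+09.
Combined level = 10 log₁₀(2.215e+09) = 93.5 dB.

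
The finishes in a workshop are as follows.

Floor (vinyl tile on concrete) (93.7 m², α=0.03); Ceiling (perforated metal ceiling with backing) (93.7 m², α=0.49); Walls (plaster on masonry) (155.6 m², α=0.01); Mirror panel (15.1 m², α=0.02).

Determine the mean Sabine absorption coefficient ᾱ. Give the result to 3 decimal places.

Total surface area S = 358.1 m².
Weighted sum Σ Sα = 50.582.
ᾱ = A/S = 0.141.

0.141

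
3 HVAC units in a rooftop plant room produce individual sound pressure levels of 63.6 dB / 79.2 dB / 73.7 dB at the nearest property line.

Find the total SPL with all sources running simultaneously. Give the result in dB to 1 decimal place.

Sum in the linear (power) domain: Σ 10^(Lᵢ/10) = 10^(63.6/10) + 10^(79.2/10) + 10^(73.7/10) = 1.089e+08.
Back to dB: 10·log₁₀ Σ = 80.4 dB.

80.4 dB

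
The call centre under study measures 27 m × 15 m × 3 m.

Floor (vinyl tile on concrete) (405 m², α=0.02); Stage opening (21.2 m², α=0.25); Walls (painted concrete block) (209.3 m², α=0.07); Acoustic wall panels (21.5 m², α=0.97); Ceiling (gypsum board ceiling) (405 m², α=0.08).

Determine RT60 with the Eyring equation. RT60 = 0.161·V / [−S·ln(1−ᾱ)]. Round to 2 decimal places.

2.31 s

S = Σ Sᵢ = 1062.0 m².
Σ(Sᵢαᵢ) = 405×0.02 + 21.2×0.25 + 209.3×0.07 + 21.5×0.97 + 405×0.08 = 81.306.
Mean coefficient ᾱ = A/S = 0.0766.
−S·ln(1−ᾱ) = −1062.0 × ln(1 − 0.0766) = 84.634.
V = 27 × 15 × 3 = 1215 m³.
RT60 = 0.161 × 1215 / 84.634 = 2.31 s.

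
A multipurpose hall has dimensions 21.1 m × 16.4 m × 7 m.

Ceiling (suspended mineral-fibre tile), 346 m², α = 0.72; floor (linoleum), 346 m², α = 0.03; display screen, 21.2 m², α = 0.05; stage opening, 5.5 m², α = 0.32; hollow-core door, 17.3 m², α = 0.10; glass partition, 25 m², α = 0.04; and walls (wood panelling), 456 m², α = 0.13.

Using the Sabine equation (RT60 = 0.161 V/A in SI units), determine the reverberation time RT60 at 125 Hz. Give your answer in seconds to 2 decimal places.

Summing Sᵢαᵢ: 249.120 + 10.380 + 1.060 + 1.760 + 1.730 + 1.000 + 59.280 → A = 324.330 sabins.
Room volume: 2422.28 m³.
T = 0.161 V/A = 0.161·2422.28/324.330 = 1.20 s.

1.20 sec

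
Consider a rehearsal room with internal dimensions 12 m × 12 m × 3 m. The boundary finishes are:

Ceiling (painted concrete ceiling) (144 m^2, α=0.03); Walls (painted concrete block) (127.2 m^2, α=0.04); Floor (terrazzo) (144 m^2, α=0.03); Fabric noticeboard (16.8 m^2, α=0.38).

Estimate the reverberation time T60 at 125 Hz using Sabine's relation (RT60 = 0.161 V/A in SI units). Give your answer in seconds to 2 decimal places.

3.46 s

Total absorption A = 144*0.03 + 127.2*0.04 + 144*0.03 + 16.8*0.38
  = 4.320 + 5.088 + 4.320 + 6.384 = 20.112 m^2 sabins.
Room volume: 432 m³.
RT60 = 0.161 · V / A = 0.161 × 432 / 20.112 = 3.46 s.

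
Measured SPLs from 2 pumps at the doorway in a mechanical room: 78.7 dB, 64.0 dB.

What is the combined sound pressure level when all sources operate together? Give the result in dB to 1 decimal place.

Σ 10^(Lᵢ/10) = 7.664e+07.
Combined level = 10 log₁₀(7.664e+07) = 78.8 dB.

78.8 dB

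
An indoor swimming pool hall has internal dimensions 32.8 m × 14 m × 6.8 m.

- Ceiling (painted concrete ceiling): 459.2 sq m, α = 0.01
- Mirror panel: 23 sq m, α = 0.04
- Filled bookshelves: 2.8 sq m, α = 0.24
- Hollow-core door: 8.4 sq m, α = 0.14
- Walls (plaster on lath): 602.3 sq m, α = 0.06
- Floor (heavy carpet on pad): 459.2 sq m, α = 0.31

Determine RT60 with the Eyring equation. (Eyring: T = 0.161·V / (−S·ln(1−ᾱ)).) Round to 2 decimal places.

2.54 s

S = Σ Sᵢ = 1554.9 sq m.
Absorption A = 459.2·0.01 + 23·0.04 + 2.8·0.24 + 8.4·0.14 + 602.3·0.06 + 459.2·0.31 = 185.850 sabins.
Mean coefficient ᾱ = A/S = 0.1195.
Eyring denominator: −S ln(1−ᾱ) = 197.885.
V = 32.8 × 14 × 6.8 = 3122.56 m³.
RT60 = 0.161 × 3122.56 / 197.885 = 2.54 s.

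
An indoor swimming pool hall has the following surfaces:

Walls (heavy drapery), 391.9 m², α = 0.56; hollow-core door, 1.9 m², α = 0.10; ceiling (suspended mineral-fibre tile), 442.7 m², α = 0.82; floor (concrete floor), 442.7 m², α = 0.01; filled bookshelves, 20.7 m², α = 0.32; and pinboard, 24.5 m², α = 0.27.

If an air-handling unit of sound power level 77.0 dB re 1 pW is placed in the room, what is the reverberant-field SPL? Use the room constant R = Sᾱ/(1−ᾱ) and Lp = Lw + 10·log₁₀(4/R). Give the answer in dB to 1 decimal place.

Σ(Sᵢαᵢ) = 391.9×0.56 + 1.9×0.10 + 442.7×0.82 + 442.7×0.01 + 20.7×0.32 + 24.5×0.27 = 600.334; total area S = 1324.4 m².
ᾱ = 0.4533, so room constant R = A/(1−ᾱ) = 1098.105 m².
Lp = Lw + 10 log₁₀(4/R) = 77.0 -24.39 = 52.6 dB.

52.6 dB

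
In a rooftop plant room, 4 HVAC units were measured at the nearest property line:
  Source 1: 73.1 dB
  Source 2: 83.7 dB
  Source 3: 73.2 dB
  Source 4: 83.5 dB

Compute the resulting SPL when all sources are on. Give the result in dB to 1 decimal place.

Σ 10^(Lᵢ/10) = 4.996e+08.
Back to dB: 10·log₁₀ Σ = 87.0 dB.

87.0 dB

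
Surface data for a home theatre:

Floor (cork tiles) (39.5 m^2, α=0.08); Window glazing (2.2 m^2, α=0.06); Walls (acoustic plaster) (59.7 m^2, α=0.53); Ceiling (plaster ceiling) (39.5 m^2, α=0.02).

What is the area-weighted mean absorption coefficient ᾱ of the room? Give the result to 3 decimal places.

S = Σ Sᵢ = 39.5 + 2.2 + 59.7 + 39.5 = 140.9 m^2.
Σ(Sᵢαᵢ) = 39.5·0.08 + 2.2·0.06 + 59.7·0.53 + 39.5·0.02 = 35.723.
ᾱ = A/S = 0.254.

0.254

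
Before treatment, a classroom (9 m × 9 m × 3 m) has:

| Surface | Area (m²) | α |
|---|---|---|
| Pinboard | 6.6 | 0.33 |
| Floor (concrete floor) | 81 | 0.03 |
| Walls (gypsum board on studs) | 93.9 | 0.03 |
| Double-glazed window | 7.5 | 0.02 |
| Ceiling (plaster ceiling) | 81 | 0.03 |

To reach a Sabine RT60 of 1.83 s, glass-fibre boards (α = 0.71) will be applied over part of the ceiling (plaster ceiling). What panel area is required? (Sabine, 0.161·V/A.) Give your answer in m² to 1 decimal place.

Summing Sᵢαᵢ: 2.178 + 2.430 + 2.817 + 0.150 + 2.430 → A₁ = 10.005 sabins.
V = 243 m³. Target absorption A₂ = 0.161 × 243 / 1.83 = 21.379 sabins.
Absorption to add: 21.379 − 10.005 = 11.374 sabins.
Net gain per m²: Δα = 0.71 − 0.03 = 0.68.
Panel area = 11.374 / 0.68 = 16.7 m².

16.7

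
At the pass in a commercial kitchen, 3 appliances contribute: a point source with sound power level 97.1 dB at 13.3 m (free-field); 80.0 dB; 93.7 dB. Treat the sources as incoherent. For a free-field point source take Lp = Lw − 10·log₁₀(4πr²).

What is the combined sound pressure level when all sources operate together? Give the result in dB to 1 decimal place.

93.9 dB

Source at 13.3 m: Lp = 97.1 − 10·log₁₀(4π·13.3²) = 97.1 − 10·log₁₀(2222.865) = 63.6 dB.
Converting to relative power and adding: 10^(63.6/10) + 10^(80.0/10) + 10^(93.7/10) = 2.447e+09.
L_total = 10·log₁₀(2.447e+09) = 93.9 dB.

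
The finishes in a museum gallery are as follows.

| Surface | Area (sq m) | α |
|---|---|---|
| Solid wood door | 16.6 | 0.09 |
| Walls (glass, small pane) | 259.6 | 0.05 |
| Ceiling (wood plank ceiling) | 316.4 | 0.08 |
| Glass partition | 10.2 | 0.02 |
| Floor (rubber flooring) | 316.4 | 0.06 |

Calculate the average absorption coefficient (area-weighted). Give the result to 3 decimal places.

S = Σ Sᵢ = 16.6 + 259.6 + 316.4 + 10.2 + 316.4 = 919.2 sq m.
Weighted sum Σ Sα = 58.974.
ᾱ = A/S = 0.064.

0.064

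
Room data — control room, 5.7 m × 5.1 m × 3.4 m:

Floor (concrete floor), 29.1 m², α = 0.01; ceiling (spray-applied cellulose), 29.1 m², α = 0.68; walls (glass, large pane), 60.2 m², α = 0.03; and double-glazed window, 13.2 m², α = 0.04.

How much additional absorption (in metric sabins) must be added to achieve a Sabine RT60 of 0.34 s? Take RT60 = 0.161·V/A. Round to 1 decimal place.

24.4 sabins

A₁ = Σ Sᵢαᵢ = 29.1·0.01 + 29.1·0.68 + 60.2·0.03 + 13.2·0.04 = 22.413 sabins.
For T = 0.34 s, need A₂ = 0.161·V/T = 0.161·98.838/0.34 = 46.803 sabins.
ΔA = A₂ − A₁ = 46.803 − 22.413 = 24.4 sabins.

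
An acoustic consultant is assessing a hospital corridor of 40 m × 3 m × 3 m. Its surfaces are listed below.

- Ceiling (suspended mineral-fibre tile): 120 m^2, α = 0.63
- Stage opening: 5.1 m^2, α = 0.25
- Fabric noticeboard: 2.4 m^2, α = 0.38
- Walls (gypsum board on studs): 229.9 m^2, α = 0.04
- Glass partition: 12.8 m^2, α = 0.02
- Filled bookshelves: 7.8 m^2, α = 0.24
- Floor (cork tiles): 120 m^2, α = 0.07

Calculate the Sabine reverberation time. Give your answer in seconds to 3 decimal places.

A = Σ Sᵢαᵢ = 120·0.63 + 5.1·0.25 + 2.4·0.38 + 229.9·0.04 + 12.8·0.02 + 7.8·0.24 + 120·0.07 = 97.511 sabins.
Volume V = 40 × 3 × 3 = 360 m³.
T = 0.161 V/A = 0.161·360/97.511 = 0.594 s.

0.594 sec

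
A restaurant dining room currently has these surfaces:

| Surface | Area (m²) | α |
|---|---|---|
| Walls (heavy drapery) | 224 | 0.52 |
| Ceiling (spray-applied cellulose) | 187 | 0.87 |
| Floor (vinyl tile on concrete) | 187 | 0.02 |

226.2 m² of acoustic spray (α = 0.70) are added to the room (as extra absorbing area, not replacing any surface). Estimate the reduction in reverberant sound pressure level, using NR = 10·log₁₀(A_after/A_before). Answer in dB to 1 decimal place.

A_before = Σ Sᵢαᵢ = 224·0.52 + 187·0.87 + 187·0.02 = 282.910 sabins.
Treatment contributes 226.2·0.70 = 158.340 sabins.
A_after = 282.910 + 158.340 = 441.250 sabins.
NR = 10·log₁₀(441.250/282.910) = 1.9 dB.

1.9 dB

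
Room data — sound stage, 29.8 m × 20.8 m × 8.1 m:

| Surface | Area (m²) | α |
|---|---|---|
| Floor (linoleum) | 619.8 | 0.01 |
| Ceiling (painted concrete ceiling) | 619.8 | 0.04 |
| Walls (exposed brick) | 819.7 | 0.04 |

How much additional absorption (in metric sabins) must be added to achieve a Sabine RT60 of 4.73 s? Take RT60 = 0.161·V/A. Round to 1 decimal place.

107.1 sabins

Equivalent absorption area: A₁ = 619.8*0.01 + 619.8*0.04 + 819.7*0.04 = 63.778 m².
Target A₂ = 0.161·5020.704/4.73 = 170.895 sabins (V = 5020.704 m³).
ΔA = A₂ − A₁ = 170.895 − 63.778 = 107.1 sabins.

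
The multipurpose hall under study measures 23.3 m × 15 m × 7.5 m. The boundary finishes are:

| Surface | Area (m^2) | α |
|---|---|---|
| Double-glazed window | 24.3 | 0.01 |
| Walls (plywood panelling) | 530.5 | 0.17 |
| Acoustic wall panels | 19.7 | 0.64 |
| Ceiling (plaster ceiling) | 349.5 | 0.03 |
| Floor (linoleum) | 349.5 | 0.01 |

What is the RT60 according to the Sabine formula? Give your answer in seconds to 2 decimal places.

Equivalent absorption area: A = 24.3×0.01 + 530.5×0.17 + 19.7×0.64 + 349.5×0.03 + 349.5×0.01 = 117.016 m^2.
Volume V = 23.3 × 15 × 7.5 = 2621.25 m³.
Sabine: RT60 = 0.161 × 2621.25 / 117.016 = 3.61 s.

3.61 s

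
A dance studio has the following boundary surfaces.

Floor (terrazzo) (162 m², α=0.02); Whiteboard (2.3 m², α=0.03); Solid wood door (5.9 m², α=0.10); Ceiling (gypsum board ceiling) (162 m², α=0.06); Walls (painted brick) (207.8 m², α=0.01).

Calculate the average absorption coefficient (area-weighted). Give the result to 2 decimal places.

0.03

S = Σ Sᵢ = 162 + 2.3 + 5.9 + 162 + 207.8 = 540.0 m².
Σ(Sᵢαᵢ) = 162×0.02 + 2.3×0.03 + 5.9×0.10 + 162×0.06 + 207.8×0.01 = 15.697.
ᾱ = A/S = 0.03.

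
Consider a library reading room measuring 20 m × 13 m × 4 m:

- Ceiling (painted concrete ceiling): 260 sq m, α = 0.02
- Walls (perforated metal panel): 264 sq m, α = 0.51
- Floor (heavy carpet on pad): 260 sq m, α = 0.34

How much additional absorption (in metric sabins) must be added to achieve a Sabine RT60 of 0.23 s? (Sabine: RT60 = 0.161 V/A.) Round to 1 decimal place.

Total absorption A₁ = 260×0.02 + 264×0.51 + 260×0.34
  = 5.200 + 134.640 + 88.400 = 228.240 sq m sabins.
V = 1040 m³. Required absorption A₂ = 0.161 × 1040 / 0.23 = 728.000 sabins.
Additional absorption ΔA = 728.000 − 228.240 = 499.8 sabins.

499.8 sabins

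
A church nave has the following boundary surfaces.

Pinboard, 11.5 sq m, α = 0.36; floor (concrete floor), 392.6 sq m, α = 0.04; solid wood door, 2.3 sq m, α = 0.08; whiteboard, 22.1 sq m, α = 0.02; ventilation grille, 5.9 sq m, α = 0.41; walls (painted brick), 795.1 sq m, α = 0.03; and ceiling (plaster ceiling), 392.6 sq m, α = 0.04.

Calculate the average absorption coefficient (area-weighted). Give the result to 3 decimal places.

Total surface area S = 1622.1 sq m.
Weighted sum Σ Sα = 62.446.
ᾱ = A/S = 0.038.

0.038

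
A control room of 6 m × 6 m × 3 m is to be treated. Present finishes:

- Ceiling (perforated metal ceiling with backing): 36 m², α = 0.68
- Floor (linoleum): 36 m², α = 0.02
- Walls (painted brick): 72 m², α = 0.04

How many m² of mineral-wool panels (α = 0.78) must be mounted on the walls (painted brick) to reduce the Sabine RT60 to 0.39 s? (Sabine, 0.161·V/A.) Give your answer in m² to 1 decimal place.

Equivalent absorption area: A₁ = 36*0.68 + 36*0.02 + 72*0.04 = 28.080 m².
Required A₂ = 0.161·108/0.39 = 44.585 sabins.
Absorption to add: 44.585 − 28.080 = 16.505 sabins.
Each m² of panel replacing the walls (painted brick) adds (0.78 − 0.04) = 0.74 sabins.
Area = ΔA/Δα = 16.505/0.74 = 22.3 m².

22.3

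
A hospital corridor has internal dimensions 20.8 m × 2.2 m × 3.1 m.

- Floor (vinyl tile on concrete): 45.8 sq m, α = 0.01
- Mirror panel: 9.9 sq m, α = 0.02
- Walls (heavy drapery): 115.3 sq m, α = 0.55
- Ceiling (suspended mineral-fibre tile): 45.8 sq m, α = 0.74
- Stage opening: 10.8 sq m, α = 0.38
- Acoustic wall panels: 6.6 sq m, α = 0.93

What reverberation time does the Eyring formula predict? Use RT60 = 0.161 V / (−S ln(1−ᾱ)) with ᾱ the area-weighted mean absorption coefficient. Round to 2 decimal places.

S = Σ Sᵢ = 234.2 sq m.
Σ(Sᵢαᵢ) = 45.8·0.01 + 9.9·0.02 + 115.3·0.55 + 45.8·0.74 + 10.8·0.38 + 6.6·0.93 = 108.205.
ᾱ = 108.205 / 234.2 = 0.4620.
−S·ln(1−ᾱ) = −234.2 × ln(1 − 0.4620) = 145.180.
V = 20.8 × 2.2 × 3.1 = 141.856 m³.
T = 0.161·V/[−S·ln(1−ᾱ)] = 0.161·141.856/145.180 = 0.16 s.

0.16 seconds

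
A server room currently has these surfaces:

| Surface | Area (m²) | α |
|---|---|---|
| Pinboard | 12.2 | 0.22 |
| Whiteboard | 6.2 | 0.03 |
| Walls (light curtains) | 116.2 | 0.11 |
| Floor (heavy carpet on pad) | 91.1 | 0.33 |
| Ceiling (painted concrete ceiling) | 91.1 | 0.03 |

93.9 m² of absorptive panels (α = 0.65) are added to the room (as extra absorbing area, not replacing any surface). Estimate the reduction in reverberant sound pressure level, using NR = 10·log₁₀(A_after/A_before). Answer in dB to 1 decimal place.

3.5 dB

Total absorption A_before = 12.2*0.22 + 6.2*0.03 + 116.2*0.11 + 91.1*0.33 + 91.1*0.03
  = 2.684 + 0.186 + 12.782 + 30.063 + 2.733 = 48.448 m² sabins.
Added absorption = 93.9 × 0.65 = 61.035 sabins.
A_after = 48.448 + 61.035 = 109.483 sabins.
Reduction = 10 log₁₀(A_after/A_before) = 10 log₁₀(2.2598) = 3.5 dB.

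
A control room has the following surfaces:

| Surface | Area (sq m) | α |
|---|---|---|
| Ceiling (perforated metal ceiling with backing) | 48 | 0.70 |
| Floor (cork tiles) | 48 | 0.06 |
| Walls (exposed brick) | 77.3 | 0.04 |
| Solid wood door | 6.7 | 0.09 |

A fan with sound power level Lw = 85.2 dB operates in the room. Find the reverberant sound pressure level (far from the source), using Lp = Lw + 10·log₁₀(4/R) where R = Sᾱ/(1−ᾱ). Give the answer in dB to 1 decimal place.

A = 40.175 sabins; S = 180.0 sq m.
ᾱ = 0.2232, so room constant R = A/(1−ᾱ) = 51.719 sq m.
Lp = Lw + 10 log₁₀(4/R) = 85.2 -11.12 = 74.1 dB.

74.1 dB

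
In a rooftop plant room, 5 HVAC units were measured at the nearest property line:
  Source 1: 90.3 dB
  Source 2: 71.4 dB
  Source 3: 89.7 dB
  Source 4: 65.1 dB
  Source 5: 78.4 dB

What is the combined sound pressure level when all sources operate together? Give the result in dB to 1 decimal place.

Σ 10^(Lᵢ/10) = 2.091e+09.
Back to dB: 10·log₁₀ Σ = 93.2 dB.

93.2 dB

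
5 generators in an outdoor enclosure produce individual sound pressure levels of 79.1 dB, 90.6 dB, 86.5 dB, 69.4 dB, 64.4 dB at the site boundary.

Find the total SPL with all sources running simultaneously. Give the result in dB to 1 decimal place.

92.3 dB

Σ 10^(Lᵢ/10) = 1.688e+09.
Back to dB: 10·log₁₀ Σ = 92.3 dB.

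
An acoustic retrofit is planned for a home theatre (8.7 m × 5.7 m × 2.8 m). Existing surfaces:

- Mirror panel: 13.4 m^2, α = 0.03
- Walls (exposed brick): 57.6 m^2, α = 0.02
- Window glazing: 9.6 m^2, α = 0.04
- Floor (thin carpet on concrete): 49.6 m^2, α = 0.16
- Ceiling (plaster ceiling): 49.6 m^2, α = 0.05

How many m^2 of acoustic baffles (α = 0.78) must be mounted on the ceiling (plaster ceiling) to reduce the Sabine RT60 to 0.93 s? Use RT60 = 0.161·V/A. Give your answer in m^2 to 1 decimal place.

Equivalent absorption area: A₁ = 13.4·0.03 + 57.6·0.02 + 9.6·0.04 + 49.6·0.16 + 49.6·0.05 = 12.354 m^2.
Required A₂ = 0.161·138.852/0.93 = 24.038 sabins.
Absorption to add: 24.038 − 12.354 = 11.684 sabins.
Net gain per m^2: Δα = 0.78 − 0.05 = 0.73.
Panel area = 11.684 / 0.73 = 16.0 m^2.

16.0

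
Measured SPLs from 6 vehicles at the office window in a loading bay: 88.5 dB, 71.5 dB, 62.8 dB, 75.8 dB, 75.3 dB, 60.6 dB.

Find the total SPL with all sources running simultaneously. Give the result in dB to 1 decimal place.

Sum in the linear (power) domain: Σ 10^(Lᵢ/10) = 10^(88.5/10) + 10^(71.5/10) + 10^(62.8/10) + 10^(75.8/10) + 10^(75.3/10) + 10^(60.6/10) = 7.97e+08.
Back to dB: 10·log₁₀ Σ = 89.0 dB.

89.0 dB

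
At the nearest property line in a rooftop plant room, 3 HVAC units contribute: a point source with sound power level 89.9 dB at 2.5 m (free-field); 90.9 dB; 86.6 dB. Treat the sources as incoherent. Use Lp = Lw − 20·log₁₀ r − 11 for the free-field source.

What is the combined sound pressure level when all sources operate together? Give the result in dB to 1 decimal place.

92.3 dB

Source at 2.5 m: Lp = 89.9 − 20·log₁₀(2.5) − 11 = 70.9 dB.
Converting to relative power and adding: 10^(70.9/10) + 10^(90.9/10) + 10^(86.6/10) = 1.7e+09.
L_total = 10·log₁₀(1.7e+09) = 92.3 dB.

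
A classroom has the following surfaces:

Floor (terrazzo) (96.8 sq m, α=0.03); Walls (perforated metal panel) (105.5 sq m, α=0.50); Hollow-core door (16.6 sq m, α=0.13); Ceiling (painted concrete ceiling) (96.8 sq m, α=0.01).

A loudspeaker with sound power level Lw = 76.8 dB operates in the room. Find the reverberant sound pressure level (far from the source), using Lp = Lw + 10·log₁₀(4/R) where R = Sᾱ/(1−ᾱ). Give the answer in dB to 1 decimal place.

A = 58.780 sabins; S = 315.7 sq m.
ᾱ = 0.1862, so room constant R = A/(1−ᾱ) = 72.229 sq m.
Lp = Lw + 10 log₁₀(4/R) = 76.8 -12.57 = 64.2 dB.

64.2 dB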